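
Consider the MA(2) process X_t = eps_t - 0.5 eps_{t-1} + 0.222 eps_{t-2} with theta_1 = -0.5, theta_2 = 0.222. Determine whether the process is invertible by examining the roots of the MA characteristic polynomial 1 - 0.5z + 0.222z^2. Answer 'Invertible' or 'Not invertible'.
\text{Invertible}

The MA(q) characteristic polynomial is P(z) = 1 - 0.5z + 0.222z^2.
Invertibility requires all roots to lie outside the unit circle, i.e. |z| > 1 for every root.
Set 1 + (-0.5) z + (0.222) z^2 = 0, i.e. a z^2 + b z + c = 0 with a = 0.222, b = -0.5, c = 1.
Discriminant D = b^2 - 4ac = (-0.5)^2 - 4*(0.222)*1 = 0.25 - (0.888) = -0.638.
D < 0, so the roots are the complex-conjugate pair z = (-b +/- i sqrt(-D)) / (2a) = 1.1261 +/- 1.799i.
For a conjugate pair |z|^2 = z * conj(z) = (product of roots) = c/a = 1/(0.222) = 4.504505, so |z| = sqrt(4.504505) = 2.1224 for both roots.
Moduli of all roots: 2.1224, 2.1224.
All moduli strictly greater than 1? Yes.
Verdict: Invertible.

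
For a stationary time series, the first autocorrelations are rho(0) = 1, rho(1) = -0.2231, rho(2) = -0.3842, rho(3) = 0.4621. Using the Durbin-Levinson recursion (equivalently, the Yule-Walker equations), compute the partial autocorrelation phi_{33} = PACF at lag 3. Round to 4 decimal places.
\phi_{33} = 0.3130

The PACF at lag k is phi_{kk}, the last component of the solution
to the Yule-Walker system G_k phi = r_k where
  (G_k)_{ij} = rho(|i - j|), (r_k)_i = rho(i), i,j = 1..k.
Equivalently, Durbin-Levinson gives phi_{kk} iteratively:
  phi_{11} = rho(1)
  phi_{kk} = [rho(k) - sum_{j=1..k-1} phi_{k-1,j} rho(k-j)]
            / [1 - sum_{j=1..k-1} phi_{k-1,j} rho(j)],
  phi_{k,j} = phi_{k-1,j} - phi_{kk} phi_{k-1,k-j},  j = 1..k-1.
Step k = 1:
  phi_11 = rho(1) = -0.2231.
Step k = 2:
  phi_22 = [rho(2) - phi_11 rho(1)] / [1 - phi_11 rho(1)] = [-0.3842 - (-0.2231)(-0.2231)] / [1 - (-0.2231)(-0.2231)]
         = -0.43397361 / 0.95022639 = -0.456705.
  Update: phi_21 = phi_11 - phi_22 phi_11 = -0.2231 - (-0.456705)(-0.2231) = -0.324991.
Step k = 3:
  phi_33 = [rho(3) - phi_21 rho(2) - phi_22 rho(1)] / [1 - phi_21 rho(1) - phi_22 rho(2)]
    numerator   = 0.4621 - (-0.324991)(-0.3842) - (-0.456705)(-0.2231) = 0.23534746
    denominator = 1 - (-0.324991)(-0.2231) - (-0.456705)(-0.3842) = 0.75202826
  phi_33 = 0.23534746 / 0.75202826 = 0.313.
Therefore phi_{33} = 0.3130.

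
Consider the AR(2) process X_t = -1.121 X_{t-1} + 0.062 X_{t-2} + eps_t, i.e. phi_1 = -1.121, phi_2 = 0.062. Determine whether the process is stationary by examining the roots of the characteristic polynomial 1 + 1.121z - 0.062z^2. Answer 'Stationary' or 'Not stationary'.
\text{Not stationary}

The AR(p) characteristic polynomial is P(z) = 1 + 1.121z - 0.062z^2.
Stationarity requires all roots to lie outside the unit circle, i.e. |z| > 1 for every root.
Set 1 + (1.121) z + (-0.062) z^2 = 0, i.e. a z^2 + b z + c = 0 with a = -0.062, b = 1.121, c = 1.
Discriminant D = b^2 - 4ac = (1.121)^2 - 4*(-0.062)*1 = 1.256641 - (-0.248) = 1.504641.
D >= 0, so the roots are real: z = (-b +/- sqrt(D)) / (2a) = (-1.121 +/- 1.226638) / (-0.124).
  z_1 = (-1.121 + 1.226638) / (-0.124) = -0.8519,   |z_1| = 0.8519.
  z_2 = (-1.121 - 1.226638) / (-0.124) = 18.9326,   |z_2| = 18.9326.
Moduli of all roots: 0.8519, 18.9326.
All moduli strictly greater than 1? No.
Verdict: Not stationary.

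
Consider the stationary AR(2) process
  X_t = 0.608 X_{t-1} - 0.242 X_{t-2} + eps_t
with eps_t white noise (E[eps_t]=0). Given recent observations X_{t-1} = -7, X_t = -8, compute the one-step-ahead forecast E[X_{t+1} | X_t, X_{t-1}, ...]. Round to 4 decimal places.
E[X_{t+1} \mid \mathcal F_t] = -3.1700

For an AR(p) model X_t = c + sum_i phi_i X_{t-i} + eps_t, the
one-step-ahead conditional mean is
  E[X_{t+1} | X_t, ...] = c + sum_i phi_i X_{t+1-i}.
Substitute known values:
  E[X_{t+1} | ...] = (0.608) * (-8) + (-0.242) * (-7)
                   = -3.1700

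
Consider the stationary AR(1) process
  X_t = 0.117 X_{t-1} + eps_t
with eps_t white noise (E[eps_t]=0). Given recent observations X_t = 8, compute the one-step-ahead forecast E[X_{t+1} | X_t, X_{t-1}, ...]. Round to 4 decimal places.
E[X_{t+1} \mid \mathcal F_t] = 0.9360

For an AR(p) model X_t = c + sum_i phi_i X_{t-i} + eps_t, the
one-step-ahead conditional mean is
  E[X_{t+1} | X_t, ...] = c + sum_i phi_i X_{t+1-i}.
Substitute known values:
  E[X_{t+1} | ...] = (0.117) * (8)
                   = 0.9360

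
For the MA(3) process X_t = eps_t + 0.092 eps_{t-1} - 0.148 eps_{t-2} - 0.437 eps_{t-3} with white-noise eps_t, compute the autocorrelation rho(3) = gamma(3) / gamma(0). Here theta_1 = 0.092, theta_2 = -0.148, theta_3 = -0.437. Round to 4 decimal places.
\rho(3) = -0.3578

For an MA(q) process with theta_0 = 1, the autocovariance is
  gamma(k) = sigma^2 * sum_{i=0..q-k} theta_i * theta_{i+k},
and rho(k) = gamma(k) / gamma(0). Sigma^2 cancels.
  numerator   = (1)*(-0.437) = -0.437.
  denominator = (1)^2 + (0.092)^2 + (-0.148)^2 + (-0.437)^2 = 1.221337.
  rho(3) = -0.437 / 1.221337 = -0.3578.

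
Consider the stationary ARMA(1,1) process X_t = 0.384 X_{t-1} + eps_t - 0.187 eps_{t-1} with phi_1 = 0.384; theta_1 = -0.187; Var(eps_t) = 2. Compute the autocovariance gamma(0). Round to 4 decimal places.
\gamma(0) = 2.0910

Multiply the model equation by X_{t-k} and take expectations. With theta_0 = psi_0 = 1 and psi_j the MA(infinity) weights, this gives
  gamma(k) - sum_i phi_i gamma(k-i) = c_k,
  c_k = sigma^2 * sum_{j=k..q} theta_j psi_{j-k}   (c_k = 0 for k > q),
using gamma(-m) = gamma(m).
psi-weights needed (psi_j = theta_j + sum_i phi_i psi_{j-i}):
  psi_1 = theta_1 + phi_1 = -0.187 + (0.384) = 0.197
Right-hand sides:
  c_0 = sigma^2 (1 + theta_1 psi_1) = 2 * (1 + (-0.187)(0.197)) = 2 * 0.963161 = 1.926322
  c_1 = sigma^2 theta_1 = 2 * (-0.187) = -0.374
  c_2 = 0
Equations for k = 0 and k = 1 (AR order 1):
  gamma(0) = phi_1 gamma(1) + c_0
  gamma(1) = phi_1 gamma(0) + c_1
Substituting the second into the first: gamma(0) (1 - phi_1^2) = c_0 + phi_1 c_1, so
  gamma(0) = (c_0 + phi_1 c_1) / (1 - phi_1^2) = (1.926322 + (0.384)(-0.374)) / (1 - (0.384)^2) = 1.782706 / 0.852544 = 2.091043.
Therefore gamma(0) = 2.0910 (to 4 decimal places).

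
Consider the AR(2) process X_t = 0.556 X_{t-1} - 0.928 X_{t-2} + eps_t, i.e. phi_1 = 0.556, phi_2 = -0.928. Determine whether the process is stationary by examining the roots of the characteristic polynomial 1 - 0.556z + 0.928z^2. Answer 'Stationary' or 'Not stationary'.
\text{Stationary}

The AR(p) characteristic polynomial is P(z) = 1 - 0.556z + 0.928z^2.
Stationarity requires all roots to lie outside the unit circle, i.e. |z| > 1 for every root.
Set 1 + (-0.556) z + (0.928) z^2 = 0, i.e. a z^2 + b z + c = 0 with a = 0.928, b = -0.556, c = 1.
Discriminant D = b^2 - 4ac = (-0.556)^2 - 4*(0.928)*1 = 0.309136 - (3.712) = -3.402864.
D < 0, so the roots are the complex-conjugate pair z = (-b +/- i sqrt(-D)) / (2a) = 0.2996 +/- 0.9939i.
For a conjugate pair |z|^2 = z * conj(z) = (product of roots) = c/a = 1/(0.928) = 1.077586, so |z| = sqrt(1.077586) = 1.0381 for both roots.
Moduli of all roots: 1.0381, 1.0381.
All moduli strictly greater than 1? Yes.
Verdict: Stationary.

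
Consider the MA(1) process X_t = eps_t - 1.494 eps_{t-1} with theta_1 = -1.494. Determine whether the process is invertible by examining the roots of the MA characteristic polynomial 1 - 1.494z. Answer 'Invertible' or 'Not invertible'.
\text{Not invertible}

The MA(q) characteristic polynomial is P(z) = 1 - 1.494z.
Invertibility requires all roots to lie outside the unit circle, i.e. |z| > 1 for every root.
This is linear in z: 1 + (-1.494) z = 0  =>  z = -1/(-1.494) = 0.669344,  |z| = 0.669344.
Moduli of all roots: 0.6693.
All moduli strictly greater than 1? No.
Verdict: Not invertible.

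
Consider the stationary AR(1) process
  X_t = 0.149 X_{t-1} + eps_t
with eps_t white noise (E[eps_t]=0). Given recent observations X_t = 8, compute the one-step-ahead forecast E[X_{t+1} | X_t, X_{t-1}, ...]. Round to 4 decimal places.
E[X_{t+1} \mid \mathcal F_t] = 1.1920

For an AR(p) model X_t = c + sum_i phi_i X_{t-i} + eps_t, the
one-step-ahead conditional mean is
  E[X_{t+1} | X_t, ...] = c + sum_i phi_i X_{t+1-i}.
Substitute known values:
  E[X_{t+1} | ...] = (0.149) * (8)
                   = 1.1920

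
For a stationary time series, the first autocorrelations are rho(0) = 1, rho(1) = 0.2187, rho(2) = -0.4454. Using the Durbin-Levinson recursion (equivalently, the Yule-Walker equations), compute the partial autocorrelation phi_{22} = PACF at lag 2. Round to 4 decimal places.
\phi_{22} = -0.5180

The PACF at lag k is phi_{kk}, the last component of the solution
to the Yule-Walker system G_k phi = r_k where
  (G_k)_{ij} = rho(|i - j|), (r_k)_i = rho(i), i,j = 1..k.
Equivalently, Durbin-Levinson gives phi_{kk} iteratively:
  phi_{11} = rho(1)
  phi_{kk} = [rho(k) - sum_{j=1..k-1} phi_{k-1,j} rho(k-j)]
            / [1 - sum_{j=1..k-1} phi_{k-1,j} rho(j)],
  phi_{k,j} = phi_{k-1,j} - phi_{kk} phi_{k-1,k-j},  j = 1..k-1.
Step k = 1:
  phi_11 = rho(1) = 0.2187.
Step k = 2:
  phi_22 = [rho(2) - phi_11 rho(1)] / [1 - phi_11 rho(1)] = [-0.4454 - (0.2187)(0.2187)] / [1 - (0.2187)(0.2187)]
         = -0.49322969 / 0.95217031 = -0.518.
Therefore phi_{22} = -0.5180.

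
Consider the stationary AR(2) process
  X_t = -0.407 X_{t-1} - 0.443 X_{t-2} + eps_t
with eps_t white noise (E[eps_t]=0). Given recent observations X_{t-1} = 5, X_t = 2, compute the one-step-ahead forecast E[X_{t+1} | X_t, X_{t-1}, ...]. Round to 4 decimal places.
E[X_{t+1} \mid \mathcal F_t] = -3.0290

For an AR(p) model X_t = c + sum_i phi_i X_{t-i} + eps_t, the
one-step-ahead conditional mean is
  E[X_{t+1} | X_t, ...] = c + sum_i phi_i X_{t+1-i}.
Substitute known values:
  E[X_{t+1} | ...] = (-0.407) * (2) + (-0.443) * (5)
                   = -3.0290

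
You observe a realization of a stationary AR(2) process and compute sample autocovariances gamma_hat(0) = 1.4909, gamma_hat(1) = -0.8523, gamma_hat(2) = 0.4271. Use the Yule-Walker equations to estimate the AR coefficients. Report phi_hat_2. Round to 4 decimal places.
\hat\phi_{2} = -0.0599

The Yule-Walker equations for an AR(p) process read, in matrix form,
  Gamma_p phi = r_p,   with   (Gamma_p)_{ij} = gamma(|i - j|),
                       (r_p)_i = gamma(i),   i,j = 1..p.
Substitute the sample gammas (Toeplitz matrix and right-hand side of size 2):
  Gamma_p = [[1.4909, -0.8523], [-0.8523, 1.4909]]
  r_p     = [-0.8523, 0.4271]
Written out:
  1.4909 phi_1 - 0.8523 phi_2 = -0.8523
  -0.8523 phi_1 + 1.4909 phi_2 = 0.4271
Solve by Cramer's rule:
  det = gamma(0)^2 - gamma(1)^2 = (1.4909)^2 - (-0.8523)^2 = 2.22278281 - 0.72641529 = 1.49636752
  phi_hat_1 = [gamma(1) gamma(0) - gamma(1) gamma(2)] / det = [(-0.8523)(1.4909) - (-0.8523)(0.4271)] / 1.49636752 = -0.90667674 / 1.49636752 = -0.6059
  phi_hat_2 = [gamma(0) gamma(2) - gamma(1)^2] / det = [(1.4909)(0.4271) - (-0.8523)^2] / 1.49636752 = -0.0896519 / 1.49636752 = -0.0599
So phi_hat = [-0.6059, -0.0599].
Therefore phi_hat_2 = -0.0599.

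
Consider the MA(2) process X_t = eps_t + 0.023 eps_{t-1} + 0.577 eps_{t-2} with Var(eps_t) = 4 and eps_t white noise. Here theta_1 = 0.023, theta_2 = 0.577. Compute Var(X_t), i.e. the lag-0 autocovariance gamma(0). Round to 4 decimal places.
\gamma(0) = 5.3338

For an MA(q) process X_t = eps_t + sum_i theta_i eps_{t-i} with
Var(eps_t) = sigma^2, the variance is
  gamma(0) = sigma^2 * (1 + sum_i theta_i^2).
  sum_i theta_i^2 = (0.023)^2 + (0.577)^2 = 0.000529 + 0.332929 = 0.333458.
  gamma(0) = 4 * (1 + 0.333458) = 4 * 1.333458 = 5.333832, which rounds to 5.3338.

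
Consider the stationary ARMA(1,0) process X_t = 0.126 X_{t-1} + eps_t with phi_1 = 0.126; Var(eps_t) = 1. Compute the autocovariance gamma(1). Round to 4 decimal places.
\gamma(1) = 0.1280

Multiply the model equation by X_{t-k} and take expectations. With theta_0 = psi_0 = 1 and psi_j the MA(infinity) weights, this gives
  gamma(k) - sum_i phi_i gamma(k-i) = c_k,
  c_k = sigma^2 * sum_{j=k..q} theta_j psi_{j-k}   (c_k = 0 for k > q),
using gamma(-m) = gamma(m).
Pure AR (q = 0): c_0 = sigma^2 = 1, c_k = 0 for k >= 1.
Equations for k = 0 and k = 1 (AR order 1):
  gamma(0) = phi_1 gamma(1) + c_0
  gamma(1) = phi_1 gamma(0) + c_1
Substituting the second into the first: gamma(0) (1 - phi_1^2) = c_0 + phi_1 c_1, so
  gamma(0) = c_0 / (1 - phi_1^2) = 1 / (1 - (0.126)^2) = 1 / 0.984124 = 1.016132.
  gamma(1) = phi_1 gamma(0) = (0.126)(1.016132) = 0.128033.
Therefore gamma(1) = 0.1280 (to 4 decimal places).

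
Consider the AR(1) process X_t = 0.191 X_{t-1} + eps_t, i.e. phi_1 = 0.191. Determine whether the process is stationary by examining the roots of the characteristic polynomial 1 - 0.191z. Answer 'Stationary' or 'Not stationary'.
\text{Stationary}

The AR(p) characteristic polynomial is P(z) = 1 - 0.191z.
Stationarity requires all roots to lie outside the unit circle, i.e. |z| > 1 for every root.
This is linear in z: 1 + (-0.191) z = 0  =>  z = -1/(-0.191) = 5.235602,  |z| = 5.235602.
Moduli of all roots: 5.2356.
All moduli strictly greater than 1? Yes.
Verdict: Stationary.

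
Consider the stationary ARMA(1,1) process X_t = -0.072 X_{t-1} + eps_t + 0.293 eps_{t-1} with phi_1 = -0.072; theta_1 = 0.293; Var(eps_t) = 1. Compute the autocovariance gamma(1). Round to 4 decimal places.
\gamma(1) = 0.2175

Multiply the model equation by X_{t-k} and take expectations. With theta_0 = psi_0 = 1 and psi_j the MA(infinity) weights, this gives
  gamma(k) - sum_i phi_i gamma(k-i) = c_k,
  c_k = sigma^2 * sum_{j=k..q} theta_j psi_{j-k}   (c_k = 0 for k > q),
using gamma(-m) = gamma(m).
psi-weights needed (psi_j = theta_j + sum_i phi_i psi_{j-i}):
  psi_1 = theta_1 + phi_1 = 0.293 + (-0.072) = 0.221
Right-hand sides:
  c_0 = sigma^2 (1 + theta_1 psi_1) = 1 * (1 + (0.293)(0.221)) = 1 * 1.064753 = 1.064753
  c_1 = sigma^2 theta_1 = 1 * (0.293) = 0.293
  c_2 = 0
Equations for k = 0 and k = 1 (AR order 1):
  gamma(0) = phi_1 gamma(1) + c_0
  gamma(1) = phi_1 gamma(0) + c_1
Substituting the second into the first: gamma(0) (1 - phi_1^2) = c_0 + phi_1 c_1, so
  gamma(0) = (c_0 + phi_1 c_1) / (1 - phi_1^2) = (1.064753 + (-0.072)(0.293)) / (1 - (-0.072)^2) = 1.043657 / 0.994816 = 1.049096.
  gamma(1) = phi_1 gamma(0) + c_1 = (-0.072)(1.049096) + (0.293) = 0.217465.
Therefore gamma(1) = 0.2175 (to 4 decimal places).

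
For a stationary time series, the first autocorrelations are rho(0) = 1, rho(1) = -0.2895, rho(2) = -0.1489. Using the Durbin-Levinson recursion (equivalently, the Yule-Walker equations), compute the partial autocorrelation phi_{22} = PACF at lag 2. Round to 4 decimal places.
\phi_{22} = -0.2540

The PACF at lag k is phi_{kk}, the last component of the solution
to the Yule-Walker system G_k phi = r_k where
  (G_k)_{ij} = rho(|i - j|), (r_k)_i = rho(i), i,j = 1..k.
Equivalently, Durbin-Levinson gives phi_{kk} iteratively:
  phi_{11} = rho(1)
  phi_{kk} = [rho(k) - sum_{j=1..k-1} phi_{k-1,j} rho(k-j)]
            / [1 - sum_{j=1..k-1} phi_{k-1,j} rho(j)],
  phi_{k,j} = phi_{k-1,j} - phi_{kk} phi_{k-1,k-j},  j = 1..k-1.
Step k = 1:
  phi_11 = rho(1) = -0.2895.
Step k = 2:
  phi_22 = [rho(2) - phi_11 rho(1)] / [1 - phi_11 rho(1)] = [-0.1489 - (-0.2895)(-0.2895)] / [1 - (-0.2895)(-0.2895)]
         = -0.23271025 / 0.91618975 = -0.254.
Therefore phi_{22} = -0.2540.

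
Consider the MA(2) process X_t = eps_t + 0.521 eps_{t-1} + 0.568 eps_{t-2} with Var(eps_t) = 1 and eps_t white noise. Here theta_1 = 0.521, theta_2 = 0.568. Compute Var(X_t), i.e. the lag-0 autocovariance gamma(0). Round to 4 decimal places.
\gamma(0) = 1.5941

For an MA(q) process X_t = eps_t + sum_i theta_i eps_{t-i} with
Var(eps_t) = sigma^2, the variance is
  gamma(0) = sigma^2 * (1 + sum_i theta_i^2).
  sum_i theta_i^2 = (0.521)^2 + (0.568)^2 = 0.271441 + 0.322624 = 0.594065.
  gamma(0) = 1 * (1 + 0.594065) = 1 * 1.594065 = 1.594065, which rounds to 1.5941.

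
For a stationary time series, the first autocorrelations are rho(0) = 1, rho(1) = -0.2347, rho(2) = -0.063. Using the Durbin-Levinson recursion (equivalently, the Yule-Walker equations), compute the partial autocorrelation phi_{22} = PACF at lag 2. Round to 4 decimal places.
\phi_{22} = -0.1250

The PACF at lag k is phi_{kk}, the last component of the solution
to the Yule-Walker system G_k phi = r_k where
  (G_k)_{ij} = rho(|i - j|), (r_k)_i = rho(i), i,j = 1..k.
Equivalently, Durbin-Levinson gives phi_{kk} iteratively:
  phi_{11} = rho(1)
  phi_{kk} = [rho(k) - sum_{j=1..k-1} phi_{k-1,j} rho(k-j)]
            / [1 - sum_{j=1..k-1} phi_{k-1,j} rho(j)],
  phi_{k,j} = phi_{k-1,j} - phi_{kk} phi_{k-1,k-j},  j = 1..k-1.
Step k = 1:
  phi_11 = rho(1) = -0.2347.
Step k = 2:
  phi_22 = [rho(2) - phi_11 rho(1)] / [1 - phi_11 rho(1)] = [-0.063 - (-0.2347)(-0.2347)] / [1 - (-0.2347)(-0.2347)]
         = -0.11808409 / 0.94491591 = -0.125.
Therefore phi_{22} = -0.1250.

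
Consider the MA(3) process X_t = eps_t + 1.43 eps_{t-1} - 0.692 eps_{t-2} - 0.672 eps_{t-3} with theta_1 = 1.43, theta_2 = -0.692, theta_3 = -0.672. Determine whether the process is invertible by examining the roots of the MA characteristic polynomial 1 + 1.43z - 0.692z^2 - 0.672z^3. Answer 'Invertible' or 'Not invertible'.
\text{Not invertible}

The MA(q) characteristic polynomial is P(z) = 1 + 1.43z - 0.692z^2 - 0.672z^3.
Invertibility requires all roots to lie outside the unit circle, i.e. |z| > 1 for every root.
Degree 3: look for a simple real root z0 first, then factor out (1 - z/z0) and solve the remaining quadratic.
Testing z0 = -0.625: P(-0.625) = 1 + (1.43)(-0.625) + (-0.692)(-0.625)^2 + (-0.672)(-0.625)^3
  = 1 + (-0.89375) + (-0.270312) + (0.164062) = 0.  So z_0 = -0.625 is a root, |z_0| = 0.625.
Divide out the factor (1 + 1.6 z) = (1 - z/z0) (since 1/z0 = -1.6):
  P(z) = (1 + 1.6 z)(1 + (-0.17) z + (-0.42) z^2)
  [check: z-coef -0.17 - (-1.6) = 1.43; z^2-coef -0.42 - (-1.6)(-0.17) = -0.692; z^3-coef -(-1.6)(-0.42) = -0.672.]
Remaining roots from the quadratic factor 1 + (-0.17) z + (-0.42) z^2:
  Set 1 + (-0.17) z + (-0.42) z^2 = 0, i.e. a z^2 + b z + c = 0 with a = -0.42, b = -0.17, c = 1.
  Discriminant D = b^2 - 4ac = (-0.17)^2 - 4*(-0.42)*1 = 0.0289 - (-1.68) = 1.7089.
  D >= 0, so the roots are real: z = (-b +/- sqrt(D)) / (2a) = (0.17 +/- 1.307249) / (-0.84).
    z_1 = (0.17 + 1.307249) / (-0.84) = -1.7586,   |z_1| = 1.7586.
    z_2 = (0.17 - 1.307249) / (-0.84) = 1.3539,   |z_2| = 1.3539.
Moduli of all roots: 0.6250, 1.7586, 1.3539.
All moduli strictly greater than 1? No.
Verdict: Not invertible.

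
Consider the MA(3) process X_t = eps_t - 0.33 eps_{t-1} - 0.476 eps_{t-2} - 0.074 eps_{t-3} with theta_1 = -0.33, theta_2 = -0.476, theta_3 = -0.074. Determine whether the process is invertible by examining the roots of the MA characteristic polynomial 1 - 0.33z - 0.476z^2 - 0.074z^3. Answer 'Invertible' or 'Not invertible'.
\text{Invertible}

The MA(q) characteristic polynomial is P(z) = 1 - 0.33z - 0.476z^2 - 0.074z^3.
Invertibility requires all roots to lie outside the unit circle, i.e. |z| > 1 for every root.
Degree 3: look for a simple real root z0 first, then factor out (1 - z/z0) and solve the remaining quadratic.
Testing z0 = -5: P(-5) = 1 + (-0.33)(-5) + (-0.476)(-5)^2 + (-0.074)(-5)^3
  = 1 + (1.65) + (-11.9) + (9.25) = 0.  So z_0 = -5 is a root, |z_0| = 5.
Divide out the factor (1 + 0.2 z) = (1 - z/z0) (since 1/z0 = -0.2):
  P(z) = (1 + 0.2 z)(1 + (-0.53) z + (-0.37) z^2)
  [check: z-coef -0.53 - (-0.2) = -0.33; z^2-coef -0.37 - (-0.2)(-0.53) = -0.476; z^3-coef -(-0.2)(-0.37) = -0.074.]
Remaining roots from the quadratic factor 1 + (-0.53) z + (-0.37) z^2:
  Set 1 + (-0.53) z + (-0.37) z^2 = 0, i.e. a z^2 + b z + c = 0 with a = -0.37, b = -0.53, c = 1.
  Discriminant D = b^2 - 4ac = (-0.53)^2 - 4*(-0.37)*1 = 0.2809 - (-1.48) = 1.7609.
  D >= 0, so the roots are real: z = (-b +/- sqrt(D)) / (2a) = (0.53 +/- 1.326989) / (-0.74).
    z_1 = (0.53 + 1.326989) / (-0.74) = -2.5094,   |z_1| = 2.5094.
    z_2 = (0.53 - 1.326989) / (-0.74) = 1.077,   |z_2| = 1.077.
Moduli of all roots: 5.0000, 2.5094, 1.0770.
All moduli strictly greater than 1? Yes.
Verdict: Invertible.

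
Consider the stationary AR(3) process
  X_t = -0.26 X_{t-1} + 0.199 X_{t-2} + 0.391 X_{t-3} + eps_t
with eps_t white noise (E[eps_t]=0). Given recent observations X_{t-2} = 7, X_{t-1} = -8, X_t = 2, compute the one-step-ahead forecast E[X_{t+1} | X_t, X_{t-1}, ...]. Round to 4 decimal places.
E[X_{t+1} \mid \mathcal F_t] = 0.6250

For an AR(p) model X_t = c + sum_i phi_i X_{t-i} + eps_t, the
one-step-ahead conditional mean is
  E[X_{t+1} | X_t, ...] = c + sum_i phi_i X_{t+1-i}.
Substitute known values:
  E[X_{t+1} | ...] = (-0.26) * (2) + (0.199) * (-8) + (0.391) * (7)
                   = 0.6250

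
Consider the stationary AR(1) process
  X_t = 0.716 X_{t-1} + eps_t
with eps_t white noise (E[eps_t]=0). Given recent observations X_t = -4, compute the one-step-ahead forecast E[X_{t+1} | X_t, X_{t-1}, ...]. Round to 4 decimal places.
E[X_{t+1} \mid \mathcal F_t] = -2.8640

For an AR(p) model X_t = c + sum_i phi_i X_{t-i} + eps_t, the
one-step-ahead conditional mean is
  E[X_{t+1} | X_t, ...] = c + sum_i phi_i X_{t+1-i}.
Substitute known values:
  E[X_{t+1} | ...] = (0.716) * (-4)
                   = -2.8640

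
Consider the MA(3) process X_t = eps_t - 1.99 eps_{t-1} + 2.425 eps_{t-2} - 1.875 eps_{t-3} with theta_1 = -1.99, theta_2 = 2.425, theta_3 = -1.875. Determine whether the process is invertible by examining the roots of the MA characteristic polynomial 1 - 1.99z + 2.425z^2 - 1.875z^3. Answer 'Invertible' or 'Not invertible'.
\text{Not invertible}

The MA(q) characteristic polynomial is P(z) = 1 - 1.99z + 2.425z^2 - 1.875z^3.
Invertibility requires all roots to lie outside the unit circle, i.e. |z| > 1 for every root.
Degree 3: look for a simple real root z0 first, then factor out (1 - z/z0) and solve the remaining quadratic.
Testing z0 = 0.8: P(0.8) = 1 + (-1.99)(0.8) + (2.425)(0.8)^2 + (-1.875)(0.8)^3
  = 1 + (-1.592) + (1.552) + (-0.96) = 0.  So z_0 = 0.8 is a root, |z_0| = 0.8.
Divide out the factor (1 - 1.25 z) = (1 - z/z0) (since 1/z0 = 1.25):
  P(z) = (1 - 1.25 z)(1 + (-0.74) z + (1.5) z^2)
  [check: z-coef -0.74 - (1.25) = -1.99; z^2-coef 1.5 - (1.25)(-0.74) = 2.425; z^3-coef -(1.25)(1.5) = -1.875.]
Remaining roots from the quadratic factor 1 + (-0.74) z + (1.5) z^2:
  Set 1 + (-0.74) z + (1.5) z^2 = 0, i.e. a z^2 + b z + c = 0 with a = 1.5, b = -0.74, c = 1.
  Discriminant D = b^2 - 4ac = (-0.74)^2 - 4*(1.5)*1 = 0.5476 - (6) = -5.4524.
  D < 0, so the roots are the complex-conjugate pair z = (-b +/- i sqrt(-D)) / (2a) = 0.2467 +/- 0.7783i.
  For a conjugate pair |z|^2 = z * conj(z) = (product of roots) = c/a = 1/(1.5) = 0.666667, so |z| = sqrt(0.666667) = 0.8165 for both roots.
Moduli of all roots: 0.8000, 0.8165, 0.8165.
All moduli strictly greater than 1? No.
Verdict: Not invertible.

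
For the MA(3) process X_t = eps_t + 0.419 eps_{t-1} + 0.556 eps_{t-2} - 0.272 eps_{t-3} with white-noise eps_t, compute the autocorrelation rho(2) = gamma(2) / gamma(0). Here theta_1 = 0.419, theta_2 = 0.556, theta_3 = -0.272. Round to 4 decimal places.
\rho(2) = 0.2836

For an MA(q) process with theta_0 = 1, the autocovariance is
  gamma(k) = sigma^2 * sum_{i=0..q-k} theta_i * theta_{i+k},
and rho(k) = gamma(k) / gamma(0). Sigma^2 cancels.
  numerator   = (1)*(0.556) + (0.419)*(-0.272) = 0.442032.
  denominator = (1)^2 + (0.419)^2 + (0.556)^2 + (-0.272)^2 = 1.558681.
  rho(2) = 0.442032 / 1.558681 = 0.2836.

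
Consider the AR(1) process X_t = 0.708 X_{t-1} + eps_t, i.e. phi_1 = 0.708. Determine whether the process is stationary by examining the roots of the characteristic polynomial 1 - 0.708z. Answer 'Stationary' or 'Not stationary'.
\text{Stationary}

The AR(p) characteristic polynomial is P(z) = 1 - 0.708z.
Stationarity requires all roots to lie outside the unit circle, i.e. |z| > 1 for every root.
This is linear in z: 1 + (-0.708) z = 0  =>  z = -1/(-0.708) = 1.412429,  |z| = 1.412429.
Moduli of all roots: 1.4124.
All moduli strictly greater than 1? Yes.
Verdict: Stationary.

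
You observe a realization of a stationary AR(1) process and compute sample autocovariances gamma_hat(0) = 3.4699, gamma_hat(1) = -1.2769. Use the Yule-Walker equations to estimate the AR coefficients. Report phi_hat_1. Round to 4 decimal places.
\hat\phi_{1} = -0.3680

The Yule-Walker equations for an AR(p) process read, in matrix form,
  Gamma_p phi = r_p,   with   (Gamma_p)_{ij} = gamma(|i - j|),
                       (r_p)_i = gamma(i),   i,j = 1..p.
Substitute the sample gammas (Toeplitz matrix and right-hand side of size 1):
  Gamma_p = [[3.4699]]
  r_p     = [-1.2769]
With p = 1 this is the single equation gamma(0) phi_1 = gamma(1):
  phi_hat_1 = gamma(1) / gamma(0) = -1.2769 / 3.4699 = -0.3680.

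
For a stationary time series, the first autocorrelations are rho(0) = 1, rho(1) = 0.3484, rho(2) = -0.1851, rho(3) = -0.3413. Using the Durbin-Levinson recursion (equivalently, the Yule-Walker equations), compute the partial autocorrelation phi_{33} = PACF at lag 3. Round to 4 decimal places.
\phi_{33} = -0.1721

The PACF at lag k is phi_{kk}, the last component of the solution
to the Yule-Walker system G_k phi = r_k where
  (G_k)_{ij} = rho(|i - j|), (r_k)_i = rho(i), i,j = 1..k.
Equivalently, Durbin-Levinson gives phi_{kk} iteratively:
  phi_{11} = rho(1)
  phi_{kk} = [rho(k) - sum_{j=1..k-1} phi_{k-1,j} rho(k-j)]
            / [1 - sum_{j=1..k-1} phi_{k-1,j} rho(j)],
  phi_{k,j} = phi_{k-1,j} - phi_{kk} phi_{k-1,k-j},  j = 1..k-1.
Step k = 1:
  phi_11 = rho(1) = 0.3484.
Step k = 2:
  phi_22 = [rho(2) - phi_11 rho(1)] / [1 - phi_11 rho(1)] = [-0.1851 - (0.3484)(0.3484)] / [1 - (0.3484)(0.3484)]
         = -0.30648256 / 0.87861744 = -0.348824.
  Update: phi_21 = phi_11 - phi_22 phi_11 = 0.3484 - (-0.348824)(0.3484) = 0.46993.
Step k = 3:
  phi_33 = [rho(3) - phi_21 rho(2) - phi_22 rho(1)] / [1 - phi_21 rho(1) - phi_22 rho(2)]
    numerator   = -0.3413 - (0.46993)(-0.1851) - (-0.348824)(0.3484) = -0.13278576
    denominator = 1 - (0.46993)(0.3484) - (-0.348824)(-0.1851) = 0.77170907
  phi_33 = -0.13278576 / 0.77170907 = -0.1721.
Therefore phi_{33} = -0.1721.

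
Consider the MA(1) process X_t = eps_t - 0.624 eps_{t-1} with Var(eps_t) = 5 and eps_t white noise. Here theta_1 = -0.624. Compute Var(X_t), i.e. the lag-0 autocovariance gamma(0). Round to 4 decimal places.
\gamma(0) = 6.9469

For an MA(q) process X_t = eps_t + sum_i theta_i eps_{t-i} with
Var(eps_t) = sigma^2, the variance is
  gamma(0) = sigma^2 * (1 + sum_i theta_i^2).
  sum_i theta_i^2 = (-0.624)^2 = 0.389376.
  gamma(0) = 5 * (1 + 0.389376) = 5 * 1.389376 = 6.94688, which rounds to 6.9469.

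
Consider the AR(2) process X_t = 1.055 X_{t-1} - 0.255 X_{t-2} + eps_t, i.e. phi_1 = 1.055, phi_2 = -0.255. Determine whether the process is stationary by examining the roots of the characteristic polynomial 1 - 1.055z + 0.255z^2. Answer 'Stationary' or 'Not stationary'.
\text{Stationary}

The AR(p) characteristic polynomial is P(z) = 1 - 1.055z + 0.255z^2.
Stationarity requires all roots to lie outside the unit circle, i.e. |z| > 1 for every root.
Set 1 + (-1.055) z + (0.255) z^2 = 0, i.e. a z^2 + b z + c = 0 with a = 0.255, b = -1.055, c = 1.
Discriminant D = b^2 - 4ac = (-1.055)^2 - 4*(0.255)*1 = 1.113025 - (1.02) = 0.093025.
D >= 0, so the roots are real: z = (-b +/- sqrt(D)) / (2a) = (1.055 +/- 0.305) / (0.51).
  z_1 = (1.055 + 0.305) / (0.51) = 2.6667,   |z_1| = 2.6667.
  z_2 = (1.055 - 0.305) / (0.51) = 1.4706,   |z_2| = 1.4706.
Moduli of all roots: 2.6667, 1.4706.
All moduli strictly greater than 1? Yes.
Verdict: Stationary.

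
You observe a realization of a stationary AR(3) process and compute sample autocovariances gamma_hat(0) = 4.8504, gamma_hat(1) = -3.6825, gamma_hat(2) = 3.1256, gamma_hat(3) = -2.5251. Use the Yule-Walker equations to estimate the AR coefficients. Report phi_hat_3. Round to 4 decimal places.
\hat\phi_{3} = 0.0290

The Yule-Walker equations for an AR(p) process read, in matrix form,
  Gamma_p phi = r_p,   with   (Gamma_p)_{ij} = gamma(|i - j|),
                       (r_p)_i = gamma(i),   i,j = 1..p.
Substitute the sample gammas (Toeplitz matrix and right-hand side of size 3):
  Gamma_p = [[4.8504, -3.6825, 3.1256], [-3.6825, 4.8504, -3.6825], [3.1256, -3.6825, 4.8504]]
  r_p     = [-3.6825, 3.1256, -2.5251]
Written out (R1..R3):
  (R1) 4.8504 phi_1 - 3.6825 phi_2 + 3.1256 phi_3 = -3.6825
  (R2) -3.6825 phi_1 + 4.8504 phi_2 - 3.6825 phi_3 = 3.1256
  (R3) 3.1256 phi_1 - 3.6825 phi_2 + 4.8504 phi_3 = -2.5251
Gaussian elimination:
  R2 <- R2 - (-3.6825/4.8504) R1 = R2 - (-0.759216) R1:  2.054588 phi_2 - 1.309495 phi_3 = 0.329788
  R3 <- R3 - (3.1256/4.8504) R1 = R3 - (0.6444) R1:  -1.309495 phi_2 + 2.836262 phi_3 = -0.152095
  R3 <- R3 - (-1.309495/2.054588) R2 = R3 - (-0.637352) R2:  2.001653 phi_3 = 0.058096
Back-substitution:
  phi_hat_3 = 0.058096 / 2.001653 = 0.029024
  phi_hat_2 = (0.329788 - (-1.309495)(0.029024)) / 2.054588 = 0.179011
  phi_hat_1 = (-3.6825 - (-3.6825)(0.179011) - (3.1256)(0.029024)) / 4.8504 = -0.64201
So phi_hat = [-0.6420, 0.1790, 0.0290].
Therefore phi_hat_3 = 0.0290.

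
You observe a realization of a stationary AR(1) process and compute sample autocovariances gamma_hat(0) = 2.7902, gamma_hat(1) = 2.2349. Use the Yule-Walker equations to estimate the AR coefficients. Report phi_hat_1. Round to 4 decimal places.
\hat\phi_{1} = 0.8010

The Yule-Walker equations for an AR(p) process read, in matrix form,
  Gamma_p phi = r_p,   with   (Gamma_p)_{ij} = gamma(|i - j|),
                       (r_p)_i = gamma(i),   i,j = 1..p.
Substitute the sample gammas (Toeplitz matrix and right-hand side of size 1):
  Gamma_p = [[2.7902]]
  r_p     = [2.2349]
With p = 1 this is the single equation gamma(0) phi_1 = gamma(1):
  phi_hat_1 = gamma(1) / gamma(0) = 2.2349 / 2.7902 = 0.8010.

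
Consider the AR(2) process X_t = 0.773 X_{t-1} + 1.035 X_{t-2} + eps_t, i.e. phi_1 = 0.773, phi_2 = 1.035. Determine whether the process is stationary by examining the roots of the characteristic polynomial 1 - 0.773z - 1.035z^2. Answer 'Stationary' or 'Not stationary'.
\text{Not stationary}

The AR(p) characteristic polynomial is P(z) = 1 - 0.773z - 1.035z^2.
Stationarity requires all roots to lie outside the unit circle, i.e. |z| > 1 for every root.
Set 1 + (-0.773) z + (-1.035) z^2 = 0, i.e. a z^2 + b z + c = 0 with a = -1.035, b = -0.773, c = 1.
Discriminant D = b^2 - 4ac = (-0.773)^2 - 4*(-1.035)*1 = 0.597529 - (-4.14) = 4.737529.
D >= 0, so the roots are real: z = (-b +/- sqrt(D)) / (2a) = (0.773 +/- 2.176587) / (-2.07).
  z_1 = (0.773 + 2.176587) / (-2.07) = -1.4249,   |z_1| = 1.4249.
  z_2 = (0.773 - 2.176587) / (-2.07) = 0.6781,   |z_2| = 0.6781.
Moduli of all roots: 1.4249, 0.6781.
All moduli strictly greater than 1? No.
Verdict: Not stationary.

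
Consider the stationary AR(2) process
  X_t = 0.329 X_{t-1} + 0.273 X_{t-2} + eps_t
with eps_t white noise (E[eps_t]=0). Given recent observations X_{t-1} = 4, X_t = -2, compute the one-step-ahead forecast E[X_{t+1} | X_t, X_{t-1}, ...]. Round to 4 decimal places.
E[X_{t+1} \mid \mathcal F_t] = 0.4340

For an AR(p) model X_t = c + sum_i phi_i X_{t-i} + eps_t, the
one-step-ahead conditional mean is
  E[X_{t+1} | X_t, ...] = c + sum_i phi_i X_{t+1-i}.
Substitute known values:
  E[X_{t+1} | ...] = (0.329) * (-2) + (0.273) * (4)
                   = 0.4340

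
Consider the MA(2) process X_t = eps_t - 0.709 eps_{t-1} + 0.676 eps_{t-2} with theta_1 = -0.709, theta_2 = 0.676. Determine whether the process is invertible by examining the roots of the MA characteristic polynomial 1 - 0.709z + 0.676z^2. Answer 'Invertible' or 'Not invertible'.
\text{Invertible}

The MA(q) characteristic polynomial is P(z) = 1 - 0.709z + 0.676z^2.
Invertibility requires all roots to lie outside the unit circle, i.e. |z| > 1 for every root.
Set 1 + (-0.709) z + (0.676) z^2 = 0, i.e. a z^2 + b z + c = 0 with a = 0.676, b = -0.709, c = 1.
Discriminant D = b^2 - 4ac = (-0.709)^2 - 4*(0.676)*1 = 0.502681 - (2.704) = -2.201319.
D < 0, so the roots are the complex-conjugate pair z = (-b +/- i sqrt(-D)) / (2a) = 0.5244 +/- 1.0974i.
For a conjugate pair |z|^2 = z * conj(z) = (product of roots) = c/a = 1/(0.676) = 1.47929, so |z| = sqrt(1.47929) = 1.2163 for both roots.
Moduli of all roots: 1.2163, 1.2163.
All moduli strictly greater than 1? Yes.
Verdict: Invertible.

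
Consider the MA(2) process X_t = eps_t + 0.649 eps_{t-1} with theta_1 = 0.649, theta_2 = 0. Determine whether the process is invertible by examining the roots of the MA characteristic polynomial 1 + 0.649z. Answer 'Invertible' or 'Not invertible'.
\text{Invertible}

The MA(q) characteristic polynomial is P(z) = 1 + 0.649z.
Invertibility requires all roots to lie outside the unit circle, i.e. |z| > 1 for every root.
This is linear in z: 1 + (0.649) z = 0  =>  z = -1/(0.649) = -1.540832,  |z| = 1.540832.
Moduli of all roots: 1.5408.
All moduli strictly greater than 1? Yes.
Verdict: Invertible.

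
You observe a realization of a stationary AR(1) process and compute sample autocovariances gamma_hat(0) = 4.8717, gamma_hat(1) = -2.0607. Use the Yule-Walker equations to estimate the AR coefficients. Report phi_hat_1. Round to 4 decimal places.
\hat\phi_{1} = -0.4230

The Yule-Walker equations for an AR(p) process read, in matrix form,
  Gamma_p phi = r_p,   with   (Gamma_p)_{ij} = gamma(|i - j|),
                       (r_p)_i = gamma(i),   i,j = 1..p.
Substitute the sample gammas (Toeplitz matrix and right-hand side of size 1):
  Gamma_p = [[4.8717]]
  r_p     = [-2.0607]
With p = 1 this is the single equation gamma(0) phi_1 = gamma(1):
  phi_hat_1 = gamma(1) / gamma(0) = -2.0607 / 4.8717 = -0.4230.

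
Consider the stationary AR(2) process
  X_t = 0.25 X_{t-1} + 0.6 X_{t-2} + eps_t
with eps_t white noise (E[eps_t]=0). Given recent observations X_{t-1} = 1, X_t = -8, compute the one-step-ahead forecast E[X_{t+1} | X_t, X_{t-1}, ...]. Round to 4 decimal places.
E[X_{t+1} \mid \mathcal F_t] = -1.4000

For an AR(p) model X_t = c + sum_i phi_i X_{t-i} + eps_t, the
one-step-ahead conditional mean is
  E[X_{t+1} | X_t, ...] = c + sum_i phi_i X_{t+1-i}.
Substitute known values:
  E[X_{t+1} | ...] = (0.25) * (-8) + (0.6) * (1)
                   = -1.4000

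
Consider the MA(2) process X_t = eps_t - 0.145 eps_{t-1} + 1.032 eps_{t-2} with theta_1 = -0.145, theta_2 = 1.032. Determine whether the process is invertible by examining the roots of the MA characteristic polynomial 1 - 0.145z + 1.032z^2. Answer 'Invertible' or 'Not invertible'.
\text{Not invertible}

The MA(q) characteristic polynomial is P(z) = 1 - 0.145z + 1.032z^2.
Invertibility requires all roots to lie outside the unit circle, i.e. |z| > 1 for every root.
Set 1 + (-0.145) z + (1.032) z^2 = 0, i.e. a z^2 + b z + c = 0 with a = 1.032, b = -0.145, c = 1.
Discriminant D = b^2 - 4ac = (-0.145)^2 - 4*(1.032)*1 = 0.021025 - (4.128) = -4.106975.
D < 0, so the roots are the complex-conjugate pair z = (-b +/- i sqrt(-D)) / (2a) = 0.0703 +/- 0.9819i.
For a conjugate pair |z|^2 = z * conj(z) = (product of roots) = c/a = 1/(1.032) = 0.968992, so |z| = sqrt(0.968992) = 0.9844 for both roots.
Moduli of all roots: 0.9844, 0.9844.
All moduli strictly greater than 1? No.
Verdict: Not invertible.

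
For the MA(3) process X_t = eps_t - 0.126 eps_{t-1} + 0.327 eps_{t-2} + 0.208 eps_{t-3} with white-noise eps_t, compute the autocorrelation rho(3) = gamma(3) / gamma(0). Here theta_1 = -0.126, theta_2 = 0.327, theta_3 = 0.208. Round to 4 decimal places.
\rho(3) = 0.1784

For an MA(q) process with theta_0 = 1, the autocovariance is
  gamma(k) = sigma^2 * sum_{i=0..q-k} theta_i * theta_{i+k},
and rho(k) = gamma(k) / gamma(0). Sigma^2 cancels.
  numerator   = (1)*(0.208) = 0.208.
  denominator = (1)^2 + (-0.126)^2 + (0.327)^2 + (0.208)^2 = 1.166069.
  rho(3) = 0.208 / 1.166069 = 0.1784.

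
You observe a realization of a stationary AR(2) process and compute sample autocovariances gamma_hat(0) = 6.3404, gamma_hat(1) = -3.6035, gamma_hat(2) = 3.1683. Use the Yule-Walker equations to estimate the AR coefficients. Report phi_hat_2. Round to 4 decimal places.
\hat\phi_{2} = 0.2610

The Yule-Walker equations for an AR(p) process read, in matrix form,
  Gamma_p phi = r_p,   with   (Gamma_p)_{ij} = gamma(|i - j|),
                       (r_p)_i = gamma(i),   i,j = 1..p.
Substitute the sample gammas (Toeplitz matrix and right-hand side of size 2):
  Gamma_p = [[6.3404, -3.6035], [-3.6035, 6.3404]]
  r_p     = [-3.6035, 3.1683]
Written out:
  6.3404 phi_1 - 3.6035 phi_2 = -3.6035
  -3.6035 phi_1 + 6.3404 phi_2 = 3.1683
Solve by Cramer's rule:
  det = gamma(0)^2 - gamma(1)^2 = (6.3404)^2 - (-3.6035)^2 = 40.20067216 - 12.98521225 = 27.21545991
  phi_hat_1 = [gamma(1) gamma(0) - gamma(1) gamma(2)] / det = [(-3.6035)(6.3404) - (-3.6035)(3.1683)] / 27.21545991 = -11.43066235 / 27.21545991 = -0.42
  phi_hat_2 = [gamma(0) gamma(2) - gamma(1)^2] / det = [(6.3404)(3.1683) - (-3.6035)^2] / 27.21545991 = 7.10307707 / 27.21545991 = 0.261
So phi_hat = [-0.4200, 0.2610].
Therefore phi_hat_2 = 0.2610.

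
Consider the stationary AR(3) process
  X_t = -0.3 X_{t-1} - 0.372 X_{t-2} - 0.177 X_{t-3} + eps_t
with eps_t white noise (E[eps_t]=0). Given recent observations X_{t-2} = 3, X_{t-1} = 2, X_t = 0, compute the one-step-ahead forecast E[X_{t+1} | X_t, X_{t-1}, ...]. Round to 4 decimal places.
E[X_{t+1} \mid \mathcal F_t] = -1.2750

For an AR(p) model X_t = c + sum_i phi_i X_{t-i} + eps_t, the
one-step-ahead conditional mean is
  E[X_{t+1} | X_t, ...] = c + sum_i phi_i X_{t+1-i}.
Substitute known values:
  E[X_{t+1} | ...] = (-0.3) * (0) + (-0.372) * (2) + (-0.177) * (3)
                   = -1.2750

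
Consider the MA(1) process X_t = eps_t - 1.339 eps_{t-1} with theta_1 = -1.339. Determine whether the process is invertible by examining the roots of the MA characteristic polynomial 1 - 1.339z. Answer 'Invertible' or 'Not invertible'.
\text{Not invertible}

The MA(q) characteristic polynomial is P(z) = 1 - 1.339z.
Invertibility requires all roots to lie outside the unit circle, i.e. |z| > 1 for every root.
This is linear in z: 1 + (-1.339) z = 0  =>  z = -1/(-1.339) = 0.746826,  |z| = 0.746826.
Moduli of all roots: 0.7468.
All moduli strictly greater than 1? No.
Verdict: Not invertible.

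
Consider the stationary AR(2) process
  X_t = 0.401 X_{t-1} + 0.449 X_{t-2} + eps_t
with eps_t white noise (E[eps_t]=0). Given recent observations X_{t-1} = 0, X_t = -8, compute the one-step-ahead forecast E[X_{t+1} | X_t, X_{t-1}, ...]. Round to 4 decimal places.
E[X_{t+1} \mid \mathcal F_t] = -3.2080

For an AR(p) model X_t = c + sum_i phi_i X_{t-i} + eps_t, the
one-step-ahead conditional mean is
  E[X_{t+1} | X_t, ...] = c + sum_i phi_i X_{t+1-i}.
Substitute known values:
  E[X_{t+1} | ...] = (0.401) * (-8) + (0.449) * (0)
                   = -3.2080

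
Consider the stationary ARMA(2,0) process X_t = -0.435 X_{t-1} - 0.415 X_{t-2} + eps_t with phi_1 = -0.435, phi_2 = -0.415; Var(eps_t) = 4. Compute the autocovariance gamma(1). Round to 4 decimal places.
\gamma(1) = -1.6406

Multiply the model equation by X_{t-k} and take expectations. With theta_0 = psi_0 = 1 and psi_j the MA(infinity) weights, this gives
  gamma(k) - sum_i phi_i gamma(k-i) = c_k,
  c_k = sigma^2 * sum_{j=k..q} theta_j psi_{j-k}   (c_k = 0 for k > q),
using gamma(-m) = gamma(m).
Pure AR (q = 0): c_0 = sigma^2 = 4, c_k = 0 for k >= 1.
Equations for k = 0, 1, 2 (AR order 2, c_2 = 0):
  (E0) gamma(0) = phi_1 gamma(1) + phi_2 gamma(2) + c_0
  (E1) gamma(1) = phi_1 gamma(0) + phi_2 gamma(1) + c_1
  (E2) gamma(2) = phi_1 gamma(1) + phi_2 gamma(0)
From (E1): gamma(1) = A gamma(0) + B with
  A = phi_1 / (1 - phi_2) = -0.435 / 1.415 = -0.30742,   B = c_1 / (1 - phi_2) = 0 / 1.415 = 0.
Insert (E2) into (E0): gamma(0) (1 - phi_2^2) = phi_1 (1 + phi_2) gamma(1) + c_0.
  phi_1 (1 + phi_2) = (-0.435)(0.585) = -0.254475,   1 - phi_2^2 = 0.827775.
Replace gamma(1) by A gamma(0) + B and collect gamma(0):
  gamma(0) [0.827775 - (-0.254475)(-0.30742)] = c_0 = 4
  gamma(0) * 0.749544 = 4
  gamma(0) = 4 / 0.749544 = 5.336577.
  gamma(1) = A gamma(0) = (-0.30742)(5.336577) = -1.640573.
Therefore gamma(1) = -1.6406 (to 4 decimal places).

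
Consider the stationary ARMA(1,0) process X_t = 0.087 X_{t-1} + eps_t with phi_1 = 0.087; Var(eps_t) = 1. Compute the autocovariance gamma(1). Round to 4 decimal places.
\gamma(1) = 0.0877

Multiply the model equation by X_{t-k} and take expectations. With theta_0 = psi_0 = 1 and psi_j the MA(infinity) weights, this gives
  gamma(k) - sum_i phi_i gamma(k-i) = c_k,
  c_k = sigma^2 * sum_{j=k..q} theta_j psi_{j-k}   (c_k = 0 for k > q),
using gamma(-m) = gamma(m).
Pure AR (q = 0): c_0 = sigma^2 = 1, c_k = 0 for k >= 1.
Equations for k = 0 and k = 1 (AR order 1):
  gamma(0) = phi_1 gamma(1) + c_0
  gamma(1) = phi_1 gamma(0) + c_1
Substituting the second into the first: gamma(0) (1 - phi_1^2) = c_0 + phi_1 c_1, so
  gamma(0) = c_0 / (1 - phi_1^2) = 1 / (1 - (0.087)^2) = 1 / 0.992431 = 1.007627.
  gamma(1) = phi_1 gamma(0) = (0.087)(1.007627) = 0.087664.
Therefore gamma(1) = 0.0877 (to 4 decimal places).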